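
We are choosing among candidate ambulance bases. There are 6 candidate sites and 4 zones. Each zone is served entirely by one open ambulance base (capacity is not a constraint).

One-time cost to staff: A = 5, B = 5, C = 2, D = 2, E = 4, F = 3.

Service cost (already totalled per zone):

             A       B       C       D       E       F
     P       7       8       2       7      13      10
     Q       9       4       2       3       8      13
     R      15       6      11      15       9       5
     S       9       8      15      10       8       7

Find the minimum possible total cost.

For any fixed open set, each zone goes to its cheapest open site; total = fixed + service.
{C, F}: P→C 2, Q→C 2, R→F 5, S→F 7. Service 16; fixed 5; total 21.
{C, D, F}: P→C 2, Q→C 2, R→F 5, S→F 7. Service 16; fixed 7; total 23.
{B, C}: service 18 + fixed 7 = 25
{A, B, C, D, E, F}: service 16 + fixed 21 = 37
No other subset beats 21.

Minimum total cost: 21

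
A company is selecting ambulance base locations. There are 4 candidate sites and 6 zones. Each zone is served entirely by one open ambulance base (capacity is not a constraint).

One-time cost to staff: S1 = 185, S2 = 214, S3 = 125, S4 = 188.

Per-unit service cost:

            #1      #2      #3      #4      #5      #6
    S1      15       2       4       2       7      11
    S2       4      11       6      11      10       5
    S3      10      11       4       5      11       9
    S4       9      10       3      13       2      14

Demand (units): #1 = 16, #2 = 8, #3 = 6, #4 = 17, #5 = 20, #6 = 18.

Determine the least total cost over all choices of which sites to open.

For any fixed open set, each zone goes to its cheapest open site; total = fixed + service.
{S1, S2}: #1→S2 4·16=64, #2→S1 2·8=16, #3→S1 4·6=24, #4→S1 2·17=34, #5→S1 7·20=140, #6→S2 5·18=90. Service 368; fixed 399; total 767.
{S1, S4}: #1→S4 9·16=144, #2→S1 2·8=16, #3→S4 3·6=18, #4→S1 2·17=34, #5→S4 2·20=40, #6→S1 11·18=198. Service 450; fixed 373; total 823.
{S1}: service 652 + fixed 185 = 837
{S1, S2, S3, S4}: service 262 + fixed 712 = 974
No other subset beats 767.

Minimum total cost: 767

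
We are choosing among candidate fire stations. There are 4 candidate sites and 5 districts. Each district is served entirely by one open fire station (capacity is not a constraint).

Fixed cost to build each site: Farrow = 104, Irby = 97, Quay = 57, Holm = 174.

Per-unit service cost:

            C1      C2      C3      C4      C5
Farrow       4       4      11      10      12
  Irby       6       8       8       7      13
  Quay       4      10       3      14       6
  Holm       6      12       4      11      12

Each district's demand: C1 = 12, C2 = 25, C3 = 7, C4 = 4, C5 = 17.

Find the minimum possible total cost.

For any fixed open set, each district goes to its cheapest open site; total = fixed + service.
{Farrow, Quay}: C1→Farrow 4·12=48, C2→Farrow 4·25=100, C3→Quay 3·7=21, C4→Farrow 10·4=40, C5→Quay 6·17=102. Service 311; fixed 161; total 472.
{Quay}: service 477 + fixed 57 = 534
{Irby, Quay}: service 399 + fixed 154 = 553
{Farrow, Irby, Quay, Holm}: service 299 + fixed 432 = 731
No other subset beats 472.

Minimum total cost: 472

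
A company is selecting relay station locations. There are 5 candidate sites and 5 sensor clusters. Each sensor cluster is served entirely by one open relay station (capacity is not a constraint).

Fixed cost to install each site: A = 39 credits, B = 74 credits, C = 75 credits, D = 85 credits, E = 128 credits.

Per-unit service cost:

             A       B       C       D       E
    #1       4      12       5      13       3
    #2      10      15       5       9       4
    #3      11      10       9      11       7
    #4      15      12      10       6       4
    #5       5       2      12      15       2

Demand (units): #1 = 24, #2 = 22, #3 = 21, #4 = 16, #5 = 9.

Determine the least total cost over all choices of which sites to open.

For any fixed open set, each sensor cluster goes to its cheapest open site; total = fixed + service.
{E}: #1→E 3·24=72, #2→E 4·22=88, #3→E 7·21=147, #4→E 4·16=64, #5→E 2·9=18. Service 389; fixed 128; total 517.
{A, E}: #1→E 3·24=72, #2→E 4·22=88, #3→E 7·21=147, #4→E 4·16=64, #5→E 2·9=18. Service 389; fixed 167; total 556.
{B, E}: service 389 + fixed 202 = 591
{A, B, C, D, E}: service 389 + fixed 401 = 790
No other subset beats 517.

Minimum total cost: 517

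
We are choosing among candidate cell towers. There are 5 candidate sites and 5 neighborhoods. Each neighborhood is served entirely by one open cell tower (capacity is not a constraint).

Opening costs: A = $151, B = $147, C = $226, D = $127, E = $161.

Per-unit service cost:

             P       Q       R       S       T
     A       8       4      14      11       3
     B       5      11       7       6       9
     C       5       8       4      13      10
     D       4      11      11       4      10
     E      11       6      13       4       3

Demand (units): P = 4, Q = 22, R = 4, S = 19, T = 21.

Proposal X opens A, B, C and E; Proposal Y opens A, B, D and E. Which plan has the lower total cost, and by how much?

Proposal X: {A, B, C, E}: P→B 5·4=20, Q→A 4·22=88, R→C 4·4=16, S→E 4·19=76, T→A 3·21=63. Service 263; fixed 685; total 948.
Proposal Y: {A, B, D, E}: P→D 4·4=16, Q→A 4·22=88, R→B 7·4=28, S→D 4·19=76, T→A 3·21=63. Service 271; fixed 586; total 857.
Difference: |948 − 857| = 91.

Proposal Y is cheaper by 91.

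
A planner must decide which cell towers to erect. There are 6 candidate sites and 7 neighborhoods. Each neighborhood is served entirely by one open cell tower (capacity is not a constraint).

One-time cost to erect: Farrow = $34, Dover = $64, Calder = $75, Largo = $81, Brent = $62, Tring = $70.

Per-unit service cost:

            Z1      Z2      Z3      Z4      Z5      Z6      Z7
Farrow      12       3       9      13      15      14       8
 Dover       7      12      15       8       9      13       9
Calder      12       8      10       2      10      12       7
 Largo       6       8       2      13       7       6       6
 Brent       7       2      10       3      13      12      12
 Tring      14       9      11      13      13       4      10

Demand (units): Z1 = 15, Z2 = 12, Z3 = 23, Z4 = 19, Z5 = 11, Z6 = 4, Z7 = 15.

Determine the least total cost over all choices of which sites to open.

For any fixed open set, each neighborhood goes to its cheapest open site; total = fixed + service.
{Largo, Brent}: Z1→Largo 6·15=90, Z2→Brent 2·12=24, Z3→Largo 2·23=46, Z4→Brent 3·19=57, Z5→Largo 7·11=77, Z6→Largo 6·4=24, Z7→Largo 6·15=90. Service 408; fixed 143; total 551.
{Farrow, Largo, Brent}: service 408 + fixed 177 = 585
{Farrow, Calder, Largo}: service 401 + fixed 190 = 591
{Farrow, Dover, Calder, Largo, Brent, Tring}: Z1→Largo 6·15=90, Z2→Brent 2·12=24, Z3→Largo 2·23=46, Z4→Calder 2·19=38, Z5→Largo 7·11=77, Z6→Tring 4·4=16, Z7→Largo 6·15=90. Service 381; fixed 386; total 767.
No other subset beats 551.

Minimum total cost: 551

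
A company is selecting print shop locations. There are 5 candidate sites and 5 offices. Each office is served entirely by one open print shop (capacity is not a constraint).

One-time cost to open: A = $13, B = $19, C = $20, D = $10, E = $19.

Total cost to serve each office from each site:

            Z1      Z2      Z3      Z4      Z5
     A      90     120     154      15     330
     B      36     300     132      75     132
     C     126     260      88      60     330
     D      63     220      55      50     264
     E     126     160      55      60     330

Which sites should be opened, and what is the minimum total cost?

Open A, B and D; minimum total cost 400.

For any fixed open set, each office goes to its cheapest open site; total = fixed + service.
{A, B, D}: Z1→B 36, Z2→A 120, Z3→D 55, Z4→A 15, Z5→B 132. Service 358; fixed 42; total 400.
{A, B, E}: service 358 + fixed 51 = 409
{A, B, D, E}: service 358 + fixed 61 = 419
{A, B, C, D, E}: service 358 + fixed 81 = 439
No other subset beats 400.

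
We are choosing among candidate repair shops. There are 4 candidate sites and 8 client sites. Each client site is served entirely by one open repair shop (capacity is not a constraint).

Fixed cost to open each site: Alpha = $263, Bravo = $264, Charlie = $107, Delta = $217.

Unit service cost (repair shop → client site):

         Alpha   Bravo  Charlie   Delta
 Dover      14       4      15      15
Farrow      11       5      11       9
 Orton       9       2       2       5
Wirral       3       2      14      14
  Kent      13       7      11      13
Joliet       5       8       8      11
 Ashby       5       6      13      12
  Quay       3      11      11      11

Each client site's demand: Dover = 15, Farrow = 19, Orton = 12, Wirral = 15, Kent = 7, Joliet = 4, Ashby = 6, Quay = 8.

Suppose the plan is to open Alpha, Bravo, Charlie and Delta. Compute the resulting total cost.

Each client site is assigned to its cheapest site among the open ones.
{Alpha, Bravo, Charlie, Delta}: Dover→Bravo 4·15=60, Farrow→Bravo 5·19=95, Orton→Bravo 2·12=24, Wirral→Bravo 2·15=30, Kent→Bravo 7·7=49, Joliet→Alpha 5·4=20, Ashby→Alpha 5·6=30, Quay→Alpha 3·8=24. Service 332; fixed 851; total 1183.

Total cost: 1183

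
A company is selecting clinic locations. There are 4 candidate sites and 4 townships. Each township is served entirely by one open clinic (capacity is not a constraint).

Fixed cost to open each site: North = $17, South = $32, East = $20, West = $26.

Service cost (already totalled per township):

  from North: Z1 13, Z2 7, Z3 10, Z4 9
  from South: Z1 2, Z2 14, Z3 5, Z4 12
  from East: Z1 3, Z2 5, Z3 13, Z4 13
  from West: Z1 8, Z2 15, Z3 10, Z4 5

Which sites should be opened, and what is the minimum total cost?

Open East only; minimum total cost 54.

For any fixed open set, each township goes to its cheapest open site; total = fixed + service.
{East}: Z1→East 3, Z2→East 5, Z3→East 13, Z4→East 13. Service 34; fixed 20; total 54.
{North}: service 39 + fixed 17 = 56
{North, East}: service 27 + fixed 37 = 64
{North, South, East, West}: Z1→South 2, Z2→East 5, Z3→South 5, Z4→West 5. Service 17; fixed 95; total 112.
(All 15 nonempty subsets were checked; East only is lowest.)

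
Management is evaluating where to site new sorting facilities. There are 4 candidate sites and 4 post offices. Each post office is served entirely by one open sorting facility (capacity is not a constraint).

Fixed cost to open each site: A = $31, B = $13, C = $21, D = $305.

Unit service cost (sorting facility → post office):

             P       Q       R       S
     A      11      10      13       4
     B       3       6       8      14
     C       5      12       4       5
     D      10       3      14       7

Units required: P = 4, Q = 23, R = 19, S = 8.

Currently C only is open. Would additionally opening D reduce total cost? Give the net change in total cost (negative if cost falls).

No — net change +98 (cost rises by 98).

Current service cost with {C}: 412.
Adding D: each post office re-picks its cheapest; new service cost 205, saving 207.
Extra fixed cost: 305. Net change = 305 − 207 = 98.
(Totals: 433 → 531.)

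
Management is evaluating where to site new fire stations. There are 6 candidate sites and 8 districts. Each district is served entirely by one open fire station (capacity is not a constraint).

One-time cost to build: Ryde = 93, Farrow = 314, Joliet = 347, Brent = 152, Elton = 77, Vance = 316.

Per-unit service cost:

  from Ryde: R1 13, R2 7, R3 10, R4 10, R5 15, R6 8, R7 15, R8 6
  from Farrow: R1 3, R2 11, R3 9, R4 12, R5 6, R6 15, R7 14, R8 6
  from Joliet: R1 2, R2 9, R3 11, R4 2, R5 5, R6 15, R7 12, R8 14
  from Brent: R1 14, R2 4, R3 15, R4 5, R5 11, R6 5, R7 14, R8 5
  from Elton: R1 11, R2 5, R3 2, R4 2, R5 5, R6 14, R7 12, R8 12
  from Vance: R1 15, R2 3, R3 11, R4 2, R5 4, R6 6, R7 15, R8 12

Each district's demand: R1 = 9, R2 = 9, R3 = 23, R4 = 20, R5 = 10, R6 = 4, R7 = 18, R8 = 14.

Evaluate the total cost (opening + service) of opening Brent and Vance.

Total cost: 1296

Each district is assigned to its cheapest site among the open ones.
{Brent, Vance}: R1→Brent 14·9=126, R2→Vance 3·9=27, R3→Vance 11·23=253, R4→Vance 2·20=40, R5→Vance 4·10=40, R6→Brent 5·4=20, R7→Brent 14·18=252, R8→Brent 5·14=70. Service 828; fixed 468; total 1296.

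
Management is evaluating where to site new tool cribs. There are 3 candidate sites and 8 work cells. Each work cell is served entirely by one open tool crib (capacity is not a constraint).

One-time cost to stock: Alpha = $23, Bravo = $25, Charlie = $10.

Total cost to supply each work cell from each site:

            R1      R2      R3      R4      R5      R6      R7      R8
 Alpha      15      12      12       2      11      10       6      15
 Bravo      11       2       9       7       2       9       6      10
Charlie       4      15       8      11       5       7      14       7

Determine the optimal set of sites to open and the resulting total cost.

For any fixed open set, each work cell goes to its cheapest open site; total = fixed + service.
{Bravo, Charlie}: R1→Charlie 4, R2→Bravo 2, R3→Charlie 8, R4→Bravo 7, R5→Bravo 2, R6→Charlie 7, R7→Bravo 6, R8→Charlie 7. Service 43; fixed 35; total 78.
{Bravo}: R1→Bravo 11, R2→Bravo 2, R3→Bravo 9, R4→Bravo 7, R5→Bravo 2, R6→Bravo 9, R7→Bravo 6, R8→Bravo 10. Service 56; fixed 25; total 81.
{Charlie}: R1→Charlie 4, R2→Charlie 15, R3→Charlie 8, R4→Charlie 11, R5→Charlie 5, R6→Charlie 7, R7→Charlie 14, R8→Charlie 7. Service 71; fixed 10; total 81.
{Alpha, Bravo, Charlie}: service 38 + fixed 58 = 96
No other subset beats 78.

Open Bravo and Charlie; minimum total cost 78.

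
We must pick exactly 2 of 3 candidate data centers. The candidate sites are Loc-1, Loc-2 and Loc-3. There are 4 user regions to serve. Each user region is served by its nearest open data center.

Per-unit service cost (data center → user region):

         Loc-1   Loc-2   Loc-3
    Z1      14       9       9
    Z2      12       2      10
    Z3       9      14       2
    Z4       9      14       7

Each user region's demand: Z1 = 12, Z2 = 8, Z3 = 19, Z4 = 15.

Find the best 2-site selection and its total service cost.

With exactly 2 open, each user region uses its cheapest among the chosen.
{Loc-2, Loc-3}: Z1→Loc-2 9·12=108, Z2→Loc-2 2·8=16, Z3→Loc-3 2·19=38, Z4→Loc-3 7·15=105. Service cost 267.
{Loc-1, Loc-3}: service cost 331
{Loc-1, Loc-2}: service cost 430
Among all 3 size-2 choices, {Loc-2, Loc-3} is lowest.

Choose Loc-2 and Loc-3; total service cost 267.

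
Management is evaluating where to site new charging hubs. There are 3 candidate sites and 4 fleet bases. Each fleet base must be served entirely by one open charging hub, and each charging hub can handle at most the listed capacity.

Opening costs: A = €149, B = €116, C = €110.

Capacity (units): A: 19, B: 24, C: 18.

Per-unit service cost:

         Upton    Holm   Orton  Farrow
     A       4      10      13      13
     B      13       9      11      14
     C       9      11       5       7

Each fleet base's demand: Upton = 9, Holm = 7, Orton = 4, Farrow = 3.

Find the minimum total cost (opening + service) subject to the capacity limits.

Open {B}: Upton→B 13·9=117, Holm→B 9·7=63, Orton→B 11·4=44, Farrow→B 14·3=42.
Loads: B carries 23/24. Service 266; fixed 116; total 382.
Next best feasible plan costs 406.

Minimum total cost: 382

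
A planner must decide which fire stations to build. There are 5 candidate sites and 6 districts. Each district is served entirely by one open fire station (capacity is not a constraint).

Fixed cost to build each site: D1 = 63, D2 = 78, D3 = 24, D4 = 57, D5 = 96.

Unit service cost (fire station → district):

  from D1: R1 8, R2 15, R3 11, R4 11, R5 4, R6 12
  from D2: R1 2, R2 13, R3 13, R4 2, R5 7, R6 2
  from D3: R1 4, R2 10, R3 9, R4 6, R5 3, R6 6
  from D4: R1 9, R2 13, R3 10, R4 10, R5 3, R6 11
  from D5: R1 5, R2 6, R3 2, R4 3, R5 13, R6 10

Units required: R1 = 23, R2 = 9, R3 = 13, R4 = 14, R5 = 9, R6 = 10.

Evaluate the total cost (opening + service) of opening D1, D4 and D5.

Each district is assigned to its cheapest site among the open ones.
{D1, D4, D5}: R1→D5 5·23=115, R2→D5 6·9=54, R3→D5 2·13=26, R4→D5 3·14=42, R5→D4 3·9=27, R6→D5 10·10=100. Service 364; fixed 216; total 580.

Total cost: 580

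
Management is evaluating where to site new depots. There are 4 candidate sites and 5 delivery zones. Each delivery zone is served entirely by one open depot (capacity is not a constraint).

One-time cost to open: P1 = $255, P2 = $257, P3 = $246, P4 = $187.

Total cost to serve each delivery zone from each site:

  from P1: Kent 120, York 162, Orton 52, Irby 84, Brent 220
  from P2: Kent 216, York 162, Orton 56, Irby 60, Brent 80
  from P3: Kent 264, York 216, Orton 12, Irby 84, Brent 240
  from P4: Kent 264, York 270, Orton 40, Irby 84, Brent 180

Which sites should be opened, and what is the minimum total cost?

Open P2 only; minimum total cost 831.

For any fixed open set, each delivery zone goes to its cheapest open site; total = fixed + service.
{P2}: Kent→P2 216, York→P2 162, Orton→P2 56, Irby→P2 60, Brent→P2 80. Service 574; fixed 257; total 831.
{P1}: service 638 + fixed 255 = 893
{P1, P2}: Kent→P1 120, York→P1 162, Orton→P1 52, Irby→P2 60, Brent→P2 80. Service 474; fixed 512; total 986.
{P1, P2, P3, P4}: service 434 + fixed 945 = 1379
(All 15 nonempty subsets were checked; P2 only is lowest.)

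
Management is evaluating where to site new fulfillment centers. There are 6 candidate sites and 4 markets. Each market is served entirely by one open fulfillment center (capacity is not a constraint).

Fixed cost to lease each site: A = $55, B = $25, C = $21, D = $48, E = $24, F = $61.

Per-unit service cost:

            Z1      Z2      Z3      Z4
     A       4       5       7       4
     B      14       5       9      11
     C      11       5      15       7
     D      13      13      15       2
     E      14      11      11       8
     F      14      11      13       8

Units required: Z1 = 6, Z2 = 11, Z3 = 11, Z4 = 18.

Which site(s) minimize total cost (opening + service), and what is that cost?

For any fixed open set, each market goes to its cheapest open site; total = fixed + service.
{A}: Z1→A 4·6=24, Z2→A 5·11=55, Z3→A 7·11=77, Z4→A 4·18=72. Service 228; fixed 55; total 283.
{A, D}: service 192 + fixed 103 = 295
{A, C}: Z1→A 4·6=24, Z2→A 5·11=55, Z3→A 7·11=77, Z4→A 4·18=72. Service 228; fixed 76; total 304.
{A, B, C, D, E, F}: service 192 + fixed 234 = 426
No other subset beats 283.

Open A only; minimum total cost 283.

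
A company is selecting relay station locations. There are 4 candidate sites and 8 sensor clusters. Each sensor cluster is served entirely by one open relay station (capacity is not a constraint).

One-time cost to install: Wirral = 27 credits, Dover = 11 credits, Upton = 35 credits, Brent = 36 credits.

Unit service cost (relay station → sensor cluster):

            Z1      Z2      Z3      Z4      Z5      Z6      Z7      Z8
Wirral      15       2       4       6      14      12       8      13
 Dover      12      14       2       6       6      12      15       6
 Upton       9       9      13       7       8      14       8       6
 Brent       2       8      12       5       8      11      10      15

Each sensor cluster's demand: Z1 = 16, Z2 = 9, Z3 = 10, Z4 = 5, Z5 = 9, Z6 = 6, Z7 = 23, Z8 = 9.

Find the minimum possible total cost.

For any fixed open set, each sensor cluster goes to its cheapest open site; total = fixed + service.
{Wirral, Dover, Brent}: Z1→Brent 2·16=32, Z2→Wirral 2·9=18, Z3→Dover 2·10=20, Z4→Brent 5·5=25, Z5→Dover 6·9=54, Z6→Brent 11·6=66, Z7→Wirral 8·23=184, Z8→Dover 6·9=54. Service 453; fixed 74; total 527.
{Wirral, Dover, Upton, Brent}: Z1→Brent 2·16=32, Z2→Wirral 2·9=18, Z3→Dover 2·10=20, Z4→Brent 5·5=25, Z5→Dover 6·9=54, Z6→Brent 11·6=66, Z7→Wirral 8·23=184, Z8→Dover 6·9=54. Service 453; fixed 109; total 562.
{Wirral, Upton, Brent}: Z1→Brent 2·16=32, Z2→Wirral 2·9=18, Z3→Wirral 4·10=40, Z4→Brent 5·5=25, Z5→Upton 8·9=72, Z6→Brent 11·6=66, Z7→Wirral 8·23=184, Z8→Upton 6·9=54. Service 491; fixed 98; total 589.
{Dover}: service 893 + fixed 11 = 904
No other subset beats 527.

Minimum total cost: 527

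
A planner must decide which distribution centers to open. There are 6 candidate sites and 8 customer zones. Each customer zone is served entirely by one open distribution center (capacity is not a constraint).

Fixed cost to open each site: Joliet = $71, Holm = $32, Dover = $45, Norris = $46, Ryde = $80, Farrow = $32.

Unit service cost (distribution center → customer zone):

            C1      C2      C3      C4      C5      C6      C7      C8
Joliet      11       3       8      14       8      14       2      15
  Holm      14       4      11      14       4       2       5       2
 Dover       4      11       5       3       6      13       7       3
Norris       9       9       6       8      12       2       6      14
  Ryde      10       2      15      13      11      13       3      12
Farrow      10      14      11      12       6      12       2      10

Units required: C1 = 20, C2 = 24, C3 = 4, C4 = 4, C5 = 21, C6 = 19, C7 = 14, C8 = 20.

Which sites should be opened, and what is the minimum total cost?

Open Holm, Dover and Farrow; minimum total cost 507.

For any fixed open set, each customer zone goes to its cheapest open site; total = fixed + service.
{Holm, Dover, Farrow}: C1→Dover 4·20=80, C2→Holm 4·24=96, C3→Dover 5·4=20, C4→Dover 3·4=12, C5→Holm 4·21=84, C6→Holm 2·19=38, C7→Farrow 2·14=28, C8→Holm 2·20=40. Service 398; fixed 109; total 507.
{Holm, Dover}: service 440 + fixed 77 = 517
{Holm, Dover, Ryde}: service 364 + fixed 157 = 521
{Joliet, Holm, Dover, Norris, Ryde, Farrow}: service 350 + fixed 306 = 656
No other subset beats 507.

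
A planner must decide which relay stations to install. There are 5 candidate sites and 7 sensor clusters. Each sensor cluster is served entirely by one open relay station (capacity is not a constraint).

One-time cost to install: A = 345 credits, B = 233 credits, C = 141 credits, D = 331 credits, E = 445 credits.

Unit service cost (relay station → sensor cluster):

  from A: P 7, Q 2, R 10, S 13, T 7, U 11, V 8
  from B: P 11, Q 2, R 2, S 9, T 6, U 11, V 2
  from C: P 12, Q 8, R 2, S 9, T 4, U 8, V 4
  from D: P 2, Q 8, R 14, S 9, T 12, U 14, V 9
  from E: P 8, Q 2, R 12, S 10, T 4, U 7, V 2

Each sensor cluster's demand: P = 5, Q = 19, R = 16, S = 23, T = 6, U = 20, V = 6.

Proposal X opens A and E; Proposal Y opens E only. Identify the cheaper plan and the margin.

Proposal X: {A, E}: P→A 7·5=35, Q→A 2·19=38, R→A 10·16=160, S→E 10·23=230, T→E 4·6=24, U→E 7·20=140, V→E 2·6=12. Service 639; fixed 790; total 1429.
Proposal Y: {E}: P→E 8·5=40, Q→E 2·19=38, R→E 12·16=192, S→E 10·23=230, T→E 4·6=24, U→E 7·20=140, V→E 2·6=12. Service 676; fixed 445; total 1121.
Difference: |1429 − 1121| = 308.

Proposal Y is cheaper by 308.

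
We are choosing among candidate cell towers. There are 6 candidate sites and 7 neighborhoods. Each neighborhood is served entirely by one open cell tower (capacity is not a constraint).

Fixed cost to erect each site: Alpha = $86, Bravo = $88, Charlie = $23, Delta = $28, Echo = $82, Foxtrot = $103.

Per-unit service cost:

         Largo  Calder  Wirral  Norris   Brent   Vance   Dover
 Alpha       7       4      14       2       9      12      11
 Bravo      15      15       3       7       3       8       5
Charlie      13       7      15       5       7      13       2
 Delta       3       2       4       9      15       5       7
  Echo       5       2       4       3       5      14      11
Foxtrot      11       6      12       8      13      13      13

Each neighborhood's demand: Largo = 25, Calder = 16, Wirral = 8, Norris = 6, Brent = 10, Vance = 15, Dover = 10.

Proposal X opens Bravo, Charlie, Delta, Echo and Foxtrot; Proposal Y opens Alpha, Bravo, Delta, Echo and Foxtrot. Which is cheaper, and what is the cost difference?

Proposal X: {Bravo, Charlie, Delta, Echo, Foxtrot}: Largo→Delta 3·25=75, Calder→Delta 2·16=32, Wirral→Bravo 3·8=24, Norris→Echo 3·6=18, Brent→Bravo 3·10=30, Vance→Delta 5·15=75, Dover→Charlie 2·10=20. Service 274; fixed 324; total 598.
Proposal Y: {Alpha, Bravo, Delta, Echo, Foxtrot}: Largo→Delta 3·25=75, Calder→Delta 2·16=32, Wirral→Bravo 3·8=24, Norris→Alpha 2·6=12, Brent→Bravo 3·10=30, Vance→Delta 5·15=75, Dover→Bravo 5·10=50. Service 298; fixed 387; total 685.
Difference: |598 − 685| = 87.

Proposal X is cheaper by 87.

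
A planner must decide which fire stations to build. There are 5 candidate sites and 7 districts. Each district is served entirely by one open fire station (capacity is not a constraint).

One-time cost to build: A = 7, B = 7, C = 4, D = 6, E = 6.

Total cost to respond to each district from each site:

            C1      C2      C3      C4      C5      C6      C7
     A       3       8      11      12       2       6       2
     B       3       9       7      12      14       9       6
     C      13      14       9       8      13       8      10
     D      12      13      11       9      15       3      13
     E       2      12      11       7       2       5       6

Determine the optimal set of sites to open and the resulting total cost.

For any fixed open set, each district goes to its cheapest open site; total = fixed + service.
{A, C}: C1→A 3, C2→A 8, C3→C 9, C4→C 8, C5→A 2, C6→A 6, C7→A 2. Service 38; fixed 11; total 49.
{A, E}: service 37 + fixed 13 = 50
{A}: service 44 + fixed 7 = 51
{A, B, C, D, E}: service 31 + fixed 30 = 61
No other subset beats 49.

Open A and C; minimum total cost 49.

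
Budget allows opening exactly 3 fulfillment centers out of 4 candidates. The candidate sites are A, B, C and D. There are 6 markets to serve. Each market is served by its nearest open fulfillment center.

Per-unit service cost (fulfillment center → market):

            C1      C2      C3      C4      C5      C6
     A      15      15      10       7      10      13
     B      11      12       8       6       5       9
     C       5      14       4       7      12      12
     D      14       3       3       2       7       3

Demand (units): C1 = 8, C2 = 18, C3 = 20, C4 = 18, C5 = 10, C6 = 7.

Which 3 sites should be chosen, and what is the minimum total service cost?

With exactly 3 open, each market uses its cheapest among the chosen.
{B, C, D}: C1→C 5·8=40, C2→D 3·18=54, C3→D 3·20=60, C4→D 2·18=36, C5→B 5·10=50, C6→D 3·7=21. Service cost 261.
{A, C, D}: service cost 281
{A, B, D}: service cost 309
Among all 4 size-3 choices, {B, C, D} is lowest.

Choose B, C and D; total service cost 261.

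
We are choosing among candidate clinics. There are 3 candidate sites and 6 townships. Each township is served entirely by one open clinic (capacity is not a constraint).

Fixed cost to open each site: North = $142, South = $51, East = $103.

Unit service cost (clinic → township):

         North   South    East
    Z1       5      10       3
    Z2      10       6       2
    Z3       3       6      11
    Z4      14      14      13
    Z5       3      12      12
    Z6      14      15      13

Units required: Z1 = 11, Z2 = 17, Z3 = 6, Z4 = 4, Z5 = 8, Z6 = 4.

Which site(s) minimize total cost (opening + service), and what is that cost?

For any fixed open set, each township goes to its cheapest open site; total = fixed + service.
{East}: Z1→East 3·11=33, Z2→East 2·17=34, Z3→East 11·6=66, Z4→East 13·4=52, Z5→East 12·8=96, Z6→East 13·4=52. Service 333; fixed 103; total 436.
{South, East}: Z1→East 3·11=33, Z2→East 2·17=34, Z3→South 6·6=36, Z4→East 13·4=52, Z5→South 12·8=96, Z6→East 13·4=52. Service 303; fixed 154; total 457.
{North, East}: Z1→East 3·11=33, Z2→East 2·17=34, Z3→North 3·6=18, Z4→East 13·4=52, Z5→North 3·8=24, Z6→East 13·4=52. Service 213; fixed 245; total 458.
{North, South, East}: Z1→East 3·11=33, Z2→East 2·17=34, Z3→North 3·6=18, Z4→East 13·4=52, Z5→North 3·8=24, Z6→East 13·4=52. Service 213; fixed 296; total 509.
No other subset beats 436.

Open East only; minimum total cost 436.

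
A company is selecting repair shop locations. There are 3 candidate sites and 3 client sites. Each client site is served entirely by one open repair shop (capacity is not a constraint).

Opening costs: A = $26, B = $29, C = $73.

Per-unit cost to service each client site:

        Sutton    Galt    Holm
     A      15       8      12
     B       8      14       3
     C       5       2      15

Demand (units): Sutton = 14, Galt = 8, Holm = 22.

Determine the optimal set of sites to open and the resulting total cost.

For any fixed open set, each client site goes to its cheapest open site; total = fixed + service.
{B, C}: Sutton→C 5·14=70, Galt→C 2·8=16, Holm→B 3·22=66. Service 152; fixed 102; total 254.
{A, B, C}: service 152 + fixed 128 = 280
{A, B}: service 242 + fixed 55 = 297
{A}: service 538 + fixed 26 = 564
No other subset beats 254.

Open B and C; minimum total cost 254.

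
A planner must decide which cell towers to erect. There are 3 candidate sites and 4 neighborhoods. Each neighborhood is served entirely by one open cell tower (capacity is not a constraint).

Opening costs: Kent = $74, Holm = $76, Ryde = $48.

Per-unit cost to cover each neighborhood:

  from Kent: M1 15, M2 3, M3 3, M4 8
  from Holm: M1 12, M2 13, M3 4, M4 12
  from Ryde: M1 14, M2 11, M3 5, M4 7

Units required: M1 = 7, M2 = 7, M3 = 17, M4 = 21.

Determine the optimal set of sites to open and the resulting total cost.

For any fixed open set, each neighborhood goes to its cheapest open site; total = fixed + service.
{Kent}: M1→Kent 15·7=105, M2→Kent 3·7=21, M3→Kent 3·17=51, M4→Kent 8·21=168. Service 345; fixed 74; total 419.
{Kent, Ryde}: service 317 + fixed 122 = 439
{Ryde}: service 407 + fixed 48 = 455
{Kent, Holm, Ryde}: service 303 + fixed 198 = 501
No other subset beats 419.

Open Kent only; minimum total cost 419.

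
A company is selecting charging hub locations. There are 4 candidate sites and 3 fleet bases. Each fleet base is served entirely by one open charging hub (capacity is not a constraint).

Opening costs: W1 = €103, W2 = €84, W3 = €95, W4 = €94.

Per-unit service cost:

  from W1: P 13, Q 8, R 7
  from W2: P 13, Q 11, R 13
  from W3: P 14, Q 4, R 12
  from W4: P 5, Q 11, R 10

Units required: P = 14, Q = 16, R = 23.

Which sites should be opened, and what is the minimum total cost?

Open W3 and W4; minimum total cost 553.

For any fixed open set, each fleet base goes to its cheapest open site; total = fixed + service.
{W3, W4}: P→W4 5·14=70, Q→W3 4·16=64, R→W4 10·23=230. Service 364; fixed 189; total 553.
{W1, W4}: P→W4 5·14=70, Q→W1 8·16=128, R→W1 7·23=161. Service 359; fixed 197; total 556.
{W4}: service 476 + fixed 94 = 570
{W1, W2, W3, W4}: P→W4 5·14=70, Q→W3 4·16=64, R→W1 7·23=161. Service 295; fixed 376; total 671.
(All 15 nonempty subsets were checked; W3 and W4 is lowest.)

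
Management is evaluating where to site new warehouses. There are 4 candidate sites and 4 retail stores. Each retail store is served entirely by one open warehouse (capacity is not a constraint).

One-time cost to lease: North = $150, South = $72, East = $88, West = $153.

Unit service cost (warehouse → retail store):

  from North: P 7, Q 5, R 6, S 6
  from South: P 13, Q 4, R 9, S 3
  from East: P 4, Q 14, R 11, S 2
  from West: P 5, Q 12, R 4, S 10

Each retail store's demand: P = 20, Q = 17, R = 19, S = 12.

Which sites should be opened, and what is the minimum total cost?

Open South and East; minimum total cost 503.

For any fixed open set, each retail store goes to its cheapest open site; total = fixed + service.
{South, East}: P→East 4·20=80, Q→South 4·17=68, R→South 9·19=171, S→East 2·12=24. Service 343; fixed 160; total 503.
{South, West}: service 280 + fixed 225 = 505
{North, East}: service 303 + fixed 238 = 541
{North, South, East, West}: service 248 + fixed 463 = 711
(All 15 nonempty subsets were checked; South and East is lowest.)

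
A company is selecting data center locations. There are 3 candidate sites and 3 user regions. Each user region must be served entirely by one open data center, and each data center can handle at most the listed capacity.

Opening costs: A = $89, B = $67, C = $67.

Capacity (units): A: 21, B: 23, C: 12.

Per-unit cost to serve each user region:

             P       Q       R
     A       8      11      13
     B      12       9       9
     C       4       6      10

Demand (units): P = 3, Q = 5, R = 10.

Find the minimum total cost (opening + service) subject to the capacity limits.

Open {B}: P→B 12·3=36, Q→B 9·5=45, R→B 9·10=90.
Loads: B carries 18/23. Service 171; fixed 67; total 238.
Next best feasible plan costs 266.

Minimum total cost: 238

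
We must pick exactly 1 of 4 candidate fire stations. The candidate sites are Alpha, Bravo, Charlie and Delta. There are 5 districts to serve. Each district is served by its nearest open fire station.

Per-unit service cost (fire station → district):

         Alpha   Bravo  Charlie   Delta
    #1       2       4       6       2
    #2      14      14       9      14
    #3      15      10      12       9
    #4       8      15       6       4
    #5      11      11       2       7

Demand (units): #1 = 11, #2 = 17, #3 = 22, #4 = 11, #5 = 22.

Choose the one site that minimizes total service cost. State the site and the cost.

With exactly 1 open, each district uses its cheapest among the chosen.
{Charlie}: #1→Charlie 6·11=66, #2→Charlie 9·17=153, #3→Charlie 12·22=264, #4→Charlie 6·11=66, #5→Charlie 2·22=44. Service cost 593.
{Delta}: service cost 656
{Bravo}: service cost 909
Among all 4 size-1 choices, {Charlie} is lowest.

Choose Charlie only; total service cost 593.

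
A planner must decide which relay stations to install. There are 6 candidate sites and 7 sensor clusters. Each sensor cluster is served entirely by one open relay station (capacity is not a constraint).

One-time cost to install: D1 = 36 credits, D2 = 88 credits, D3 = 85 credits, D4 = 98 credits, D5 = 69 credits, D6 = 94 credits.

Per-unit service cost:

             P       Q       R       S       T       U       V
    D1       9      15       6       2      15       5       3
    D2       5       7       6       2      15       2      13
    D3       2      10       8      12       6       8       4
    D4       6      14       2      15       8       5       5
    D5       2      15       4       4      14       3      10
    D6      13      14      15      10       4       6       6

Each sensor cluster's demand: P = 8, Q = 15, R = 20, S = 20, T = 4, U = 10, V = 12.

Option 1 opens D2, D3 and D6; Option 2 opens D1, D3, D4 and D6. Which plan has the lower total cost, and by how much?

Option 1 is cheaper by 29.

Option 1: {D2, D3, D6}: P→D3 2·8=16, Q→D2 7·15=105, R→D2 6·20=120, S→D2 2·20=40, T→D6 4·4=16, U→D2 2·10=20, V→D3 4·12=48. Service 365; fixed 267; total 632.
Option 2: {D1, D3, D4, D6}: P→D3 2·8=16, Q→D3 10·15=150, R→D4 2·20=40, S→D1 2·20=40, T→D6 4·4=16, U→D1 5·10=50, V→D1 3·12=36. Service 348; fixed 313; total 661.
Difference: |632 − 661| = 29.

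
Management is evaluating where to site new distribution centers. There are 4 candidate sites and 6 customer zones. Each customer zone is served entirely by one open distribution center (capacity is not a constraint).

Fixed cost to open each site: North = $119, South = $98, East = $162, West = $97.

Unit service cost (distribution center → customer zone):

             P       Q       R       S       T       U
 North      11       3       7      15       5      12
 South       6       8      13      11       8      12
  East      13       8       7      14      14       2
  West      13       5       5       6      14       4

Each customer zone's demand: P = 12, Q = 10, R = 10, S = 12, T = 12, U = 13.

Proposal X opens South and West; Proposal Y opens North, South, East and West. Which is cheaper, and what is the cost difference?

Proposal X: {South, West}: P→South 6·12=72, Q→West 5·10=50, R→West 5·10=50, S→West 6·12=72, T→South 8·12=96, U→West 4·13=52. Service 392; fixed 195; total 587.
Proposal Y: {North, South, East, West}: P→South 6·12=72, Q→North 3·10=30, R→West 5·10=50, S→West 6·12=72, T→North 5·12=60, U→East 2·13=26. Service 310; fixed 476; total 786.
Difference: |587 − 786| = 199.

Proposal X is cheaper by 199.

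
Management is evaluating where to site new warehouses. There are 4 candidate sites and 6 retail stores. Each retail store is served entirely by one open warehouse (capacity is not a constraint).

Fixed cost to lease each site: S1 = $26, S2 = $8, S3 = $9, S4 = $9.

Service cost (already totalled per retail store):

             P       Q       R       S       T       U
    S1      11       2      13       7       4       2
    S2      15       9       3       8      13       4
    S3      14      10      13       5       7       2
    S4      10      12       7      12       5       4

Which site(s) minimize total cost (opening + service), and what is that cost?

Open S2 and S4; minimum total cost 56.

For any fixed open set, each retail store goes to its cheapest open site; total = fixed + service.
{S2, S4}: P→S4 10, Q→S2 9, R→S2 3, S→S2 8, T→S4 5, U→S2 4. Service 39; fixed 17; total 56.
{S2, S3}: P→S3 14, Q→S2 9, R→S2 3, S→S3 5, T→S3 7, U→S3 2. Service 40; fixed 17; total 57.
{S3, S4}: P→S4 10, Q→S3 10, R→S4 7, S→S3 5, T→S4 5, U→S3 2. Service 39; fixed 18; total 57.
{S1, S2, S3, S4}: service 26 + fixed 52 = 78
No other subset beats 56.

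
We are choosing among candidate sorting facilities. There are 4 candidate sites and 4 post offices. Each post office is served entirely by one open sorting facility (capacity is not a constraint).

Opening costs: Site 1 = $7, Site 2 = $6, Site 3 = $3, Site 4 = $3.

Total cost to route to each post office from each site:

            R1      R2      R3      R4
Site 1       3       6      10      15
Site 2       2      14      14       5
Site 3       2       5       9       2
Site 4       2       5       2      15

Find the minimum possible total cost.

Minimum total cost: 17

For any fixed open set, each post office goes to its cheapest open site; total = fixed + service.
{Site 3, Site 4}: R1→Site 3 2, R2→Site 3 5, R3→Site 4 2, R4→Site 3 2. Service 11; fixed 6; total 17.
{Site 3}: R1→Site 3 2, R2→Site 3 5, R3→Site 3 9, R4→Site 3 2. Service 18; fixed 3; total 21.
{Site 2, Site 3, Site 4}: service 11 + fixed 12 = 23
{Site 1, Site 2, Site 3, Site 4}: service 11 + fixed 19 = 30
No other subset beats 17.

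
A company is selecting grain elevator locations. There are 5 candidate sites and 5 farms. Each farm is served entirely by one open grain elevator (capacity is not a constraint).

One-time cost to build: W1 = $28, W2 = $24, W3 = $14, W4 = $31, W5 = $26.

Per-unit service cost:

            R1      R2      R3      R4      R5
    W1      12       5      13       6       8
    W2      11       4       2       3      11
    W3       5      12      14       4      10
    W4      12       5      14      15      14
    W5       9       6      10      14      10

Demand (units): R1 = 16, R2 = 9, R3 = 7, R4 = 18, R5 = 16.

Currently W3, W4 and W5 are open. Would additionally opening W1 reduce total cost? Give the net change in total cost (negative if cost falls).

Current service cost with {W3, W4, W5}: 427.
Adding W1: each farm re-picks its cheapest; new service cost 395, saving 32.
Extra fixed cost: 28. Net change = 28 − 32 = -4.
(Totals: 498 → 494.)

Yes — net change −4 (cost falls by 4).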